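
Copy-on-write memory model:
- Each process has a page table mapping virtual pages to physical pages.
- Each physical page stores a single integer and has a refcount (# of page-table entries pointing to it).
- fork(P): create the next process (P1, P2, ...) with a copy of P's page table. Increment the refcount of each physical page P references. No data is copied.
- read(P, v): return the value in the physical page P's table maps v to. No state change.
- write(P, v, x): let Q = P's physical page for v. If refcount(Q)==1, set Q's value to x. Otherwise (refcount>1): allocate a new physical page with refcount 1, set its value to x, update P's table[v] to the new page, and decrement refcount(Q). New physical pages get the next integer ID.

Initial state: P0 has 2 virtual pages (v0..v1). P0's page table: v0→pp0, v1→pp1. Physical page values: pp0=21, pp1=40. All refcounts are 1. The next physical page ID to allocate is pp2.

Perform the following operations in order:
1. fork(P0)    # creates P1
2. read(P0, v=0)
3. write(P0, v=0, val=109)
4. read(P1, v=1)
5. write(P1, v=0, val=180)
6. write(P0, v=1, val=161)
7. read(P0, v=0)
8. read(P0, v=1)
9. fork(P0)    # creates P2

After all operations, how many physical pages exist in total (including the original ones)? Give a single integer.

Op 1: fork(P0) -> P1. 2 ppages; refcounts: pp0:2 pp1:2
Op 2: read(P0, v0) -> 21. No state change.
Op 3: write(P0, v0, 109). refcount(pp0)=2>1 -> COPY to pp2. 3 ppages; refcounts: pp0:1 pp1:2 pp2:1
Op 4: read(P1, v1) -> 40. No state change.
Op 5: write(P1, v0, 180). refcount(pp0)=1 -> write in place. 3 ppages; refcounts: pp0:1 pp1:2 pp2:1
Op 6: write(P0, v1, 161). refcount(pp1)=2>1 -> COPY to pp3. 4 ppages; refcounts: pp0:1 pp1:1 pp2:1 pp3:1
Op 7: read(P0, v0) -> 109. No state change.
Op 8: read(P0, v1) -> 161. No state change.
Op 9: fork(P0) -> P2. 4 ppages; refcounts: pp0:1 pp1:1 pp2:2 pp3:2

Answer: 4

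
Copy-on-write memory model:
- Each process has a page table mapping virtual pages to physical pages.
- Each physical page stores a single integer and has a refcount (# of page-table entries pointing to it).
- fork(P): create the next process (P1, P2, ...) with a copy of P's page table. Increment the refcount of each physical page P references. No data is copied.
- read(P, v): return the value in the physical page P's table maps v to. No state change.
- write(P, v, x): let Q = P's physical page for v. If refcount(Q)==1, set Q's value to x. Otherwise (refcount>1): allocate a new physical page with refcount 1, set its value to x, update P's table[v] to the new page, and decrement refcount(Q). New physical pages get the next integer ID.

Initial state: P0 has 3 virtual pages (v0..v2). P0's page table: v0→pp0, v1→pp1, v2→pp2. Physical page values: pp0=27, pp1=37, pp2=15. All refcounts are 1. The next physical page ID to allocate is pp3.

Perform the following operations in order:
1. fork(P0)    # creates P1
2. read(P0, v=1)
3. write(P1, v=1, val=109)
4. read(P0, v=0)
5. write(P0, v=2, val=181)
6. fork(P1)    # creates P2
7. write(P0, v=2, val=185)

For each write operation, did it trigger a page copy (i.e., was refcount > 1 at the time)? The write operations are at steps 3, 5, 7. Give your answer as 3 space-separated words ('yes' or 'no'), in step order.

Op 1: fork(P0) -> P1. 3 ppages; refcounts: pp0:2 pp1:2 pp2:2
Op 2: read(P0, v1) -> 37. No state change.
Op 3: write(P1, v1, 109). refcount(pp1)=2>1 -> COPY to pp3. 4 ppages; refcounts: pp0:2 pp1:1 pp2:2 pp3:1
Op 4: read(P0, v0) -> 27. No state change.
Op 5: write(P0, v2, 181). refcount(pp2)=2>1 -> COPY to pp4. 5 ppages; refcounts: pp0:2 pp1:1 pp2:1 pp3:1 pp4:1
Op 6: fork(P1) -> P2. 5 ppages; refcounts: pp0:3 pp1:1 pp2:2 pp3:2 pp4:1
Op 7: write(P0, v2, 185). refcount(pp4)=1 -> write in place. 5 ppages; refcounts: pp0:3 pp1:1 pp2:2 pp3:2 pp4:1

yes yes no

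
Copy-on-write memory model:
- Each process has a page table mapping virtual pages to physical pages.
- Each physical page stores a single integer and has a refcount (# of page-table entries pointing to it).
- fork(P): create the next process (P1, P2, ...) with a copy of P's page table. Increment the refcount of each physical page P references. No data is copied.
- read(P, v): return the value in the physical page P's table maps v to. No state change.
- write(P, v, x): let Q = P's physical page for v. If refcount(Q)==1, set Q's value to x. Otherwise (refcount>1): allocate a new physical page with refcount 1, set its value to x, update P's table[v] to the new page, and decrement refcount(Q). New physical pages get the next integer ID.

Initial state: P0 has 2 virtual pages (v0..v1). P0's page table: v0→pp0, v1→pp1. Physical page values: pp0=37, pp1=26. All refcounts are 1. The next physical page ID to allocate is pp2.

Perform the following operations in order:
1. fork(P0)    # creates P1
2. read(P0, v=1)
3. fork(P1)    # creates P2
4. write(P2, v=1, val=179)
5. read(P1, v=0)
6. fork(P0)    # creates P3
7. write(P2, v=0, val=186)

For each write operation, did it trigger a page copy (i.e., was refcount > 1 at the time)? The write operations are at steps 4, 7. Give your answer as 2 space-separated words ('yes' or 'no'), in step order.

Op 1: fork(P0) -> P1. 2 ppages; refcounts: pp0:2 pp1:2
Op 2: read(P0, v1) -> 26. No state change.
Op 3: fork(P1) -> P2. 2 ppages; refcounts: pp0:3 pp1:3
Op 4: write(P2, v1, 179). refcount(pp1)=3>1 -> COPY to pp2. 3 ppages; refcounts: pp0:3 pp1:2 pp2:1
Op 5: read(P1, v0) -> 37. No state change.
Op 6: fork(P0) -> P3. 3 ppages; refcounts: pp0:4 pp1:3 pp2:1
Op 7: write(P2, v0, 186). refcount(pp0)=4>1 -> COPY to pp3. 4 ppages; refcounts: pp0:3 pp1:3 pp2:1 pp3:1

yes yes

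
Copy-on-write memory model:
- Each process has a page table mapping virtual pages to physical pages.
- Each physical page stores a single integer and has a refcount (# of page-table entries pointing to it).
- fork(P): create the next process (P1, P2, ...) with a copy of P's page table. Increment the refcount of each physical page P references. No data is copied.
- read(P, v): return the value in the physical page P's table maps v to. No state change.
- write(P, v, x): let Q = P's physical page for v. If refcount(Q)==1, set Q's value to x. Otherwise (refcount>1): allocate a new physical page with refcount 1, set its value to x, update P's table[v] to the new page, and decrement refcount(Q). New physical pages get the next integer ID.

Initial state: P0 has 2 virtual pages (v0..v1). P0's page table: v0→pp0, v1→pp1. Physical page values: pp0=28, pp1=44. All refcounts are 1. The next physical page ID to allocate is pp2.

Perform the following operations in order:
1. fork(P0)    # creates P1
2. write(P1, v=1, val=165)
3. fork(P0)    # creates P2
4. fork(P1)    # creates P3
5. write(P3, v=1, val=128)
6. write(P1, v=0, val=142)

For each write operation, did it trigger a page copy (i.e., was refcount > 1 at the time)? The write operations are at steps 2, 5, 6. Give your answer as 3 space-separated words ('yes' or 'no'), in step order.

Op 1: fork(P0) -> P1. 2 ppages; refcounts: pp0:2 pp1:2
Op 2: write(P1, v1, 165). refcount(pp1)=2>1 -> COPY to pp2. 3 ppages; refcounts: pp0:2 pp1:1 pp2:1
Op 3: fork(P0) -> P2. 3 ppages; refcounts: pp0:3 pp1:2 pp2:1
Op 4: fork(P1) -> P3. 3 ppages; refcounts: pp0:4 pp1:2 pp2:2
Op 5: write(P3, v1, 128). refcount(pp2)=2>1 -> COPY to pp3. 4 ppages; refcounts: pp0:4 pp1:2 pp2:1 pp3:1
Op 6: write(P1, v0, 142). refcount(pp0)=4>1 -> COPY to pp4. 5 ppages; refcounts: pp0:3 pp1:2 pp2:1 pp3:1 pp4:1

yes yes yes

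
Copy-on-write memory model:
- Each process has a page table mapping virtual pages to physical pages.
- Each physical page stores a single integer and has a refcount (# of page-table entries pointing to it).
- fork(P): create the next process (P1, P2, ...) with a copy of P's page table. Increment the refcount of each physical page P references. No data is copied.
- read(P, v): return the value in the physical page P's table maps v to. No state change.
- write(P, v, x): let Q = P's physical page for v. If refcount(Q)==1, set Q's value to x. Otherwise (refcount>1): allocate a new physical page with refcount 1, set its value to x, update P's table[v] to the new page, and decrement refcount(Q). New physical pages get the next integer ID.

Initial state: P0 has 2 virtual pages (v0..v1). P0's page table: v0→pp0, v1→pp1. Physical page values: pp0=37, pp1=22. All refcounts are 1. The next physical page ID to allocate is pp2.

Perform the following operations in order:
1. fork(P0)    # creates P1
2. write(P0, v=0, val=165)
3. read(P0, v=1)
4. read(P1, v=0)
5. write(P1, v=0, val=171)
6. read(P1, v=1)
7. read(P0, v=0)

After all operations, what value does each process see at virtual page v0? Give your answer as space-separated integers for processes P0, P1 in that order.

Answer: 165 171

Derivation:
Op 1: fork(P0) -> P1. 2 ppages; refcounts: pp0:2 pp1:2
Op 2: write(P0, v0, 165). refcount(pp0)=2>1 -> COPY to pp2. 3 ppages; refcounts: pp0:1 pp1:2 pp2:1
Op 3: read(P0, v1) -> 22. No state change.
Op 4: read(P1, v0) -> 37. No state change.
Op 5: write(P1, v0, 171). refcount(pp0)=1 -> write in place. 3 ppages; refcounts: pp0:1 pp1:2 pp2:1
Op 6: read(P1, v1) -> 22. No state change.
Op 7: read(P0, v0) -> 165. No state change.
P0: v0 -> pp2 = 165
P1: v0 -> pp0 = 171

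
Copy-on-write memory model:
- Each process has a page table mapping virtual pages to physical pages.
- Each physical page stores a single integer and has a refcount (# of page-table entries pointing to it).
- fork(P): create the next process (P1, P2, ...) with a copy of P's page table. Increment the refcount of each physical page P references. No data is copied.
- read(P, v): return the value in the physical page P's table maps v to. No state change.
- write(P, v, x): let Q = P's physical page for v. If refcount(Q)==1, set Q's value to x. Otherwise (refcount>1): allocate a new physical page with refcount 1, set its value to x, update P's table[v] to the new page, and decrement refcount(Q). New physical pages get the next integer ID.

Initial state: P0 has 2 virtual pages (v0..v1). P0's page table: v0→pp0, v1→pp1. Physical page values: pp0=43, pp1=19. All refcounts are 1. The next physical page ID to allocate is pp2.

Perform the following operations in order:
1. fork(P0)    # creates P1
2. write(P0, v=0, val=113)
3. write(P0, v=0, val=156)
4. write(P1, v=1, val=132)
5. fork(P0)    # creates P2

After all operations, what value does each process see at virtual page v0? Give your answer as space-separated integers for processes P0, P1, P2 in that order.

Op 1: fork(P0) -> P1. 2 ppages; refcounts: pp0:2 pp1:2
Op 2: write(P0, v0, 113). refcount(pp0)=2>1 -> COPY to pp2. 3 ppages; refcounts: pp0:1 pp1:2 pp2:1
Op 3: write(P0, v0, 156). refcount(pp2)=1 -> write in place. 3 ppages; refcounts: pp0:1 pp1:2 pp2:1
Op 4: write(P1, v1, 132). refcount(pp1)=2>1 -> COPY to pp3. 4 ppages; refcounts: pp0:1 pp1:1 pp2:1 pp3:1
Op 5: fork(P0) -> P2. 4 ppages; refcounts: pp0:1 pp1:2 pp2:2 pp3:1
P0: v0 -> pp2 = 156
P1: v0 -> pp0 = 43
P2: v0 -> pp2 = 156

Answer: 156 43 156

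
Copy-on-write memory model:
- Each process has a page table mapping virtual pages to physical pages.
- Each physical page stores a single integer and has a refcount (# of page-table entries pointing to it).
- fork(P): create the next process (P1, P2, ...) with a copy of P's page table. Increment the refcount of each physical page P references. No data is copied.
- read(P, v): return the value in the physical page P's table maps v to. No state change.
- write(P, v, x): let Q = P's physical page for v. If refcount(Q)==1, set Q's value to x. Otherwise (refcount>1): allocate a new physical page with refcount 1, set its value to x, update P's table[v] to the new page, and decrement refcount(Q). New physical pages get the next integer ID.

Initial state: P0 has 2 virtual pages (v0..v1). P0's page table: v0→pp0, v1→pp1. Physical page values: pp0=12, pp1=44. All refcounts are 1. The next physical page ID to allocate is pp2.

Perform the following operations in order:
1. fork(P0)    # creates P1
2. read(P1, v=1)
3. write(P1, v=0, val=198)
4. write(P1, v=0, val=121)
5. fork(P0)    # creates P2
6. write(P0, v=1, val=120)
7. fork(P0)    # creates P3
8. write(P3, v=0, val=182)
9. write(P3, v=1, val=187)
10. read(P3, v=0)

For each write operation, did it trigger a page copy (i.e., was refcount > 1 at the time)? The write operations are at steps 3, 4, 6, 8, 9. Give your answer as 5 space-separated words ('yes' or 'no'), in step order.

Op 1: fork(P0) -> P1. 2 ppages; refcounts: pp0:2 pp1:2
Op 2: read(P1, v1) -> 44. No state change.
Op 3: write(P1, v0, 198). refcount(pp0)=2>1 -> COPY to pp2. 3 ppages; refcounts: pp0:1 pp1:2 pp2:1
Op 4: write(P1, v0, 121). refcount(pp2)=1 -> write in place. 3 ppages; refcounts: pp0:1 pp1:2 pp2:1
Op 5: fork(P0) -> P2. 3 ppages; refcounts: pp0:2 pp1:3 pp2:1
Op 6: write(P0, v1, 120). refcount(pp1)=3>1 -> COPY to pp3. 4 ppages; refcounts: pp0:2 pp1:2 pp2:1 pp3:1
Op 7: fork(P0) -> P3. 4 ppages; refcounts: pp0:3 pp1:2 pp2:1 pp3:2
Op 8: write(P3, v0, 182). refcount(pp0)=3>1 -> COPY to pp4. 5 ppages; refcounts: pp0:2 pp1:2 pp2:1 pp3:2 pp4:1
Op 9: write(P3, v1, 187). refcount(pp3)=2>1 -> COPY to pp5. 6 ppages; refcounts: pp0:2 pp1:2 pp2:1 pp3:1 pp4:1 pp5:1
Op 10: read(P3, v0) -> 182. No state change.

yes no yes yes yes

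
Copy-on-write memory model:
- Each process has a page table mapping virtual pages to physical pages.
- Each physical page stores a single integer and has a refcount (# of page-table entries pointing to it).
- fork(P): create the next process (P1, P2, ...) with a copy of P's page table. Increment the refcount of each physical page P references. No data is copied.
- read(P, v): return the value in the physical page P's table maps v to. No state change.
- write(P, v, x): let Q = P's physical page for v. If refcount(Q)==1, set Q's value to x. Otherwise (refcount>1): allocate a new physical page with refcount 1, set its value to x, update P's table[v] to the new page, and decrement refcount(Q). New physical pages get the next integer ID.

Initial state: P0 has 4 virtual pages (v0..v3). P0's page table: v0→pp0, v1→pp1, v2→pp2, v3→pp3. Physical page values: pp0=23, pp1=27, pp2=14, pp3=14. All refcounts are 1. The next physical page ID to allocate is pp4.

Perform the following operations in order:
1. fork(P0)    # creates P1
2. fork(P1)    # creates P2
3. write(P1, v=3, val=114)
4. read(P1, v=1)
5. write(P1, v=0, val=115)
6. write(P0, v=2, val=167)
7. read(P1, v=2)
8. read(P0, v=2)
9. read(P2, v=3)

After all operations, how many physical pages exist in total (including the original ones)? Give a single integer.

Op 1: fork(P0) -> P1. 4 ppages; refcounts: pp0:2 pp1:2 pp2:2 pp3:2
Op 2: fork(P1) -> P2. 4 ppages; refcounts: pp0:3 pp1:3 pp2:3 pp3:3
Op 3: write(P1, v3, 114). refcount(pp3)=3>1 -> COPY to pp4. 5 ppages; refcounts: pp0:3 pp1:3 pp2:3 pp3:2 pp4:1
Op 4: read(P1, v1) -> 27. No state change.
Op 5: write(P1, v0, 115). refcount(pp0)=3>1 -> COPY to pp5. 6 ppages; refcounts: pp0:2 pp1:3 pp2:3 pp3:2 pp4:1 pp5:1
Op 6: write(P0, v2, 167). refcount(pp2)=3>1 -> COPY to pp6. 7 ppages; refcounts: pp0:2 pp1:3 pp2:2 pp3:2 pp4:1 pp5:1 pp6:1
Op 7: read(P1, v2) -> 14. No state change.
Op 8: read(P0, v2) -> 167. No state change.
Op 9: read(P2, v3) -> 14. No state change.

Answer: 7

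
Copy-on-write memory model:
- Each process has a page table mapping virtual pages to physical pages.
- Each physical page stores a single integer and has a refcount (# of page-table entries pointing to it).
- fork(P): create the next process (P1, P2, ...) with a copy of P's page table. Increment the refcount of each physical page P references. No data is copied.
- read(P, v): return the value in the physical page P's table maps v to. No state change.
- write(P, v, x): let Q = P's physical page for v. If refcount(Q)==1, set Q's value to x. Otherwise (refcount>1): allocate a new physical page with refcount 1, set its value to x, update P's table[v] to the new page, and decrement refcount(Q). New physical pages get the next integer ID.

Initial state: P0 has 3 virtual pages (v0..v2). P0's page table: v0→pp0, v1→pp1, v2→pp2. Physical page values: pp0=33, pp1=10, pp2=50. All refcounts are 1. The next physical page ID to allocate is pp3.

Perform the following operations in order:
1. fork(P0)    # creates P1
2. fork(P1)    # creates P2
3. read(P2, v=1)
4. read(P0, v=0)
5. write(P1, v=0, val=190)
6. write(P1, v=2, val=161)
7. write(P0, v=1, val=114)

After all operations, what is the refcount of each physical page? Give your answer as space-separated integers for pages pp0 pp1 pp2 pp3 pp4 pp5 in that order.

Answer: 2 2 2 1 1 1

Derivation:
Op 1: fork(P0) -> P1. 3 ppages; refcounts: pp0:2 pp1:2 pp2:2
Op 2: fork(P1) -> P2. 3 ppages; refcounts: pp0:3 pp1:3 pp2:3
Op 3: read(P2, v1) -> 10. No state change.
Op 4: read(P0, v0) -> 33. No state change.
Op 5: write(P1, v0, 190). refcount(pp0)=3>1 -> COPY to pp3. 4 ppages; refcounts: pp0:2 pp1:3 pp2:3 pp3:1
Op 6: write(P1, v2, 161). refcount(pp2)=3>1 -> COPY to pp4. 5 ppages; refcounts: pp0:2 pp1:3 pp2:2 pp3:1 pp4:1
Op 7: write(P0, v1, 114). refcount(pp1)=3>1 -> COPY to pp5. 6 ppages; refcounts: pp0:2 pp1:2 pp2:2 pp3:1 pp4:1 pp5:1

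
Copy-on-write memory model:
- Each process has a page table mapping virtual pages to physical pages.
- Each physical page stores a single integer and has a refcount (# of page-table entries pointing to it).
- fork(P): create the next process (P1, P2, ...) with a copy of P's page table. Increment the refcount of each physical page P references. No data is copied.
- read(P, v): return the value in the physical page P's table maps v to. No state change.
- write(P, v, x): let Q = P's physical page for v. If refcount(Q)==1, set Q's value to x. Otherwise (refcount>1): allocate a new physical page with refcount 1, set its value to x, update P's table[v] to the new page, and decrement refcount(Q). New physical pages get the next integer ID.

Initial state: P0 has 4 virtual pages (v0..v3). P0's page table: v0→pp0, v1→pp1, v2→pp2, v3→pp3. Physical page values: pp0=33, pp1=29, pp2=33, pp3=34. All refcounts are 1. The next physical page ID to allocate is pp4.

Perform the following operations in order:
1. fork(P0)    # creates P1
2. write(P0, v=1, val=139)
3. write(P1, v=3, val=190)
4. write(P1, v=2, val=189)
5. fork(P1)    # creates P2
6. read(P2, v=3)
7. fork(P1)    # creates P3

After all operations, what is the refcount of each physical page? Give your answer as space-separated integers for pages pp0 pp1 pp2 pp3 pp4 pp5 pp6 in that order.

Op 1: fork(P0) -> P1. 4 ppages; refcounts: pp0:2 pp1:2 pp2:2 pp3:2
Op 2: write(P0, v1, 139). refcount(pp1)=2>1 -> COPY to pp4. 5 ppages; refcounts: pp0:2 pp1:1 pp2:2 pp3:2 pp4:1
Op 3: write(P1, v3, 190). refcount(pp3)=2>1 -> COPY to pp5. 6 ppages; refcounts: pp0:2 pp1:1 pp2:2 pp3:1 pp4:1 pp5:1
Op 4: write(P1, v2, 189). refcount(pp2)=2>1 -> COPY to pp6. 7 ppages; refcounts: pp0:2 pp1:1 pp2:1 pp3:1 pp4:1 pp5:1 pp6:1
Op 5: fork(P1) -> P2. 7 ppages; refcounts: pp0:3 pp1:2 pp2:1 pp3:1 pp4:1 pp5:2 pp6:2
Op 6: read(P2, v3) -> 190. No state change.
Op 7: fork(P1) -> P3. 7 ppages; refcounts: pp0:4 pp1:3 pp2:1 pp3:1 pp4:1 pp5:3 pp6:3

Answer: 4 3 1 1 1 3 3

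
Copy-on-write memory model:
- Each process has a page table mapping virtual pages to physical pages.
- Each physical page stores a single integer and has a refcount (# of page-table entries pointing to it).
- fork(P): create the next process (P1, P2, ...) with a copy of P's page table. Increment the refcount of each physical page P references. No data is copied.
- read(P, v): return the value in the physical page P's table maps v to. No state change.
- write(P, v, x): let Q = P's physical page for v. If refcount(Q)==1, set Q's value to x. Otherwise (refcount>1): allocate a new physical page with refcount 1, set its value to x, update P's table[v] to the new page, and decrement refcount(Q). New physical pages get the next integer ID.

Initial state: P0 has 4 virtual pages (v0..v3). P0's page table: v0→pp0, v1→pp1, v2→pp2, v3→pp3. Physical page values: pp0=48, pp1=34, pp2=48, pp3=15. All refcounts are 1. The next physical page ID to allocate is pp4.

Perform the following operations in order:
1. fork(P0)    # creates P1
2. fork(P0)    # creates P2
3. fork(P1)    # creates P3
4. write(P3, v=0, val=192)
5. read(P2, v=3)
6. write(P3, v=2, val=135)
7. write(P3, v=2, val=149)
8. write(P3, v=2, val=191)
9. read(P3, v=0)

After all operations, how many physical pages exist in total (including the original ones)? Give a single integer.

Op 1: fork(P0) -> P1. 4 ppages; refcounts: pp0:2 pp1:2 pp2:2 pp3:2
Op 2: fork(P0) -> P2. 4 ppages; refcounts: pp0:3 pp1:3 pp2:3 pp3:3
Op 3: fork(P1) -> P3. 4 ppages; refcounts: pp0:4 pp1:4 pp2:4 pp3:4
Op 4: write(P3, v0, 192). refcount(pp0)=4>1 -> COPY to pp4. 5 ppages; refcounts: pp0:3 pp1:4 pp2:4 pp3:4 pp4:1
Op 5: read(P2, v3) -> 15. No state change.
Op 6: write(P3, v2, 135). refcount(pp2)=4>1 -> COPY to pp5. 6 ppages; refcounts: pp0:3 pp1:4 pp2:3 pp3:4 pp4:1 pp5:1
Op 7: write(P3, v2, 149). refcount(pp5)=1 -> write in place. 6 ppages; refcounts: pp0:3 pp1:4 pp2:3 pp3:4 pp4:1 pp5:1
Op 8: write(P3, v2, 191). refcount(pp5)=1 -> write in place. 6 ppages; refcounts: pp0:3 pp1:4 pp2:3 pp3:4 pp4:1 pp5:1
Op 9: read(P3, v0) -> 192. No state change.

Answer: 6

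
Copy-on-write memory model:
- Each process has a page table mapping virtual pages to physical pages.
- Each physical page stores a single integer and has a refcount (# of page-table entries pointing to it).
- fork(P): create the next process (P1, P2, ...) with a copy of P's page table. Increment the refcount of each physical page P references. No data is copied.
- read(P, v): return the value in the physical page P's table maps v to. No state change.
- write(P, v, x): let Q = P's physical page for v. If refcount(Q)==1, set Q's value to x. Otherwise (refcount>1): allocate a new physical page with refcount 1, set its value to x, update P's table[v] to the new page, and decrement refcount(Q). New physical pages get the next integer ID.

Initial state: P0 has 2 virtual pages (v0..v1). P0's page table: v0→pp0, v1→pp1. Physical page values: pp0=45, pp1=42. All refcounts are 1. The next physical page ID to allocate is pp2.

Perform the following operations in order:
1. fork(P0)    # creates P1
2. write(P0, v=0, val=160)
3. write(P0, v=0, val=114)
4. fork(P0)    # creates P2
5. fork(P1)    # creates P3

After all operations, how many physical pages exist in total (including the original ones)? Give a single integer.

Op 1: fork(P0) -> P1. 2 ppages; refcounts: pp0:2 pp1:2
Op 2: write(P0, v0, 160). refcount(pp0)=2>1 -> COPY to pp2. 3 ppages; refcounts: pp0:1 pp1:2 pp2:1
Op 3: write(P0, v0, 114). refcount(pp2)=1 -> write in place. 3 ppages; refcounts: pp0:1 pp1:2 pp2:1
Op 4: fork(P0) -> P2. 3 ppages; refcounts: pp0:1 pp1:3 pp2:2
Op 5: fork(P1) -> P3. 3 ppages; refcounts: pp0:2 pp1:4 pp2:2

Answer: 3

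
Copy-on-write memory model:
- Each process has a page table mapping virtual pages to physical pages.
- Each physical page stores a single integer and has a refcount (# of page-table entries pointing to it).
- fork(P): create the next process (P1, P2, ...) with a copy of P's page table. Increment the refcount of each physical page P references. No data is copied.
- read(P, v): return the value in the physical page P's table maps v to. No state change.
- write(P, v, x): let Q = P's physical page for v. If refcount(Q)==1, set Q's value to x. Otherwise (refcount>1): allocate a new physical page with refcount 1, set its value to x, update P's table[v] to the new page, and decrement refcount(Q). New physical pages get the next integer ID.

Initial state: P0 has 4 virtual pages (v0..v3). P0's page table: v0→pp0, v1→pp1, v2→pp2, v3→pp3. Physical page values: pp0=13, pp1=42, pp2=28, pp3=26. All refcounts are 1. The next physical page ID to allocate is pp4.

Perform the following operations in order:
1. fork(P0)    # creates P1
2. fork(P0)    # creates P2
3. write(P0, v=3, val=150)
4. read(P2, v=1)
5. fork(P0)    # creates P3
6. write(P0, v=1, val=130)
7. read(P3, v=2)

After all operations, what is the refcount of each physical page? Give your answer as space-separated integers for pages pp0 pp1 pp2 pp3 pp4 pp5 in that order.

Answer: 4 3 4 2 2 1

Derivation:
Op 1: fork(P0) -> P1. 4 ppages; refcounts: pp0:2 pp1:2 pp2:2 pp3:2
Op 2: fork(P0) -> P2. 4 ppages; refcounts: pp0:3 pp1:3 pp2:3 pp3:3
Op 3: write(P0, v3, 150). refcount(pp3)=3>1 -> COPY to pp4. 5 ppages; refcounts: pp0:3 pp1:3 pp2:3 pp3:2 pp4:1
Op 4: read(P2, v1) -> 42. No state change.
Op 5: fork(P0) -> P3. 5 ppages; refcounts: pp0:4 pp1:4 pp2:4 pp3:2 pp4:2
Op 6: write(P0, v1, 130). refcount(pp1)=4>1 -> COPY to pp5. 6 ppages; refcounts: pp0:4 pp1:3 pp2:4 pp3:2 pp4:2 pp5:1
Op 7: read(P3, v2) -> 28. No state change.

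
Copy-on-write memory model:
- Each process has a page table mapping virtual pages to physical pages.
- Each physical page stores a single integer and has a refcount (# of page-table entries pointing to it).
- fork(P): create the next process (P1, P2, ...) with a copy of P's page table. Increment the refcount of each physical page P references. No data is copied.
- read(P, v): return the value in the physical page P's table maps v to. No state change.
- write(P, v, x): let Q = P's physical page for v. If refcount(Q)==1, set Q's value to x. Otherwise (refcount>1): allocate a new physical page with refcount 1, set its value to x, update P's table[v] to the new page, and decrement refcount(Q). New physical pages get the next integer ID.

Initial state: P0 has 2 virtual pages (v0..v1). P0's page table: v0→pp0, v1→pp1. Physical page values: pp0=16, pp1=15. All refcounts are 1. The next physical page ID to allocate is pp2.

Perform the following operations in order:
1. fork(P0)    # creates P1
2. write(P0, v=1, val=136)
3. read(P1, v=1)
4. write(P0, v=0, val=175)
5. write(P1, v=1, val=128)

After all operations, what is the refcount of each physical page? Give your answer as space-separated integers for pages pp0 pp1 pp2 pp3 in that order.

Op 1: fork(P0) -> P1. 2 ppages; refcounts: pp0:2 pp1:2
Op 2: write(P0, v1, 136). refcount(pp1)=2>1 -> COPY to pp2. 3 ppages; refcounts: pp0:2 pp1:1 pp2:1
Op 3: read(P1, v1) -> 15. No state change.
Op 4: write(P0, v0, 175). refcount(pp0)=2>1 -> COPY to pp3. 4 ppages; refcounts: pp0:1 pp1:1 pp2:1 pp3:1
Op 5: write(P1, v1, 128). refcount(pp1)=1 -> write in place. 4 ppages; refcounts: pp0:1 pp1:1 pp2:1 pp3:1

Answer: 1 1 1 1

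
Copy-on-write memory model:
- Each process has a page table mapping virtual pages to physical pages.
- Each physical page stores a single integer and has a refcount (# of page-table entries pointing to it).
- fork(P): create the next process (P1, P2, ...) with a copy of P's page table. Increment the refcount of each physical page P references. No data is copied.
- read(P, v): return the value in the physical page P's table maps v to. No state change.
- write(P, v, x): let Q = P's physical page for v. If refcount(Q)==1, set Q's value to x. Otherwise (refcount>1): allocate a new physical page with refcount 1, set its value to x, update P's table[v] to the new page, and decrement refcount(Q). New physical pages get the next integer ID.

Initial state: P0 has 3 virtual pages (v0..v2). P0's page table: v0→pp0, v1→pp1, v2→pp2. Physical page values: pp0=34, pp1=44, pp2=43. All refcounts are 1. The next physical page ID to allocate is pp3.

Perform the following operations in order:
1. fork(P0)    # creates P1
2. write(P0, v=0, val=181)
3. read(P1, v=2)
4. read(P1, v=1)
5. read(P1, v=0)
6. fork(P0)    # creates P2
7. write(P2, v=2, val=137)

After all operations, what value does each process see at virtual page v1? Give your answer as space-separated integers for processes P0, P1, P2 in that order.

Op 1: fork(P0) -> P1. 3 ppages; refcounts: pp0:2 pp1:2 pp2:2
Op 2: write(P0, v0, 181). refcount(pp0)=2>1 -> COPY to pp3. 4 ppages; refcounts: pp0:1 pp1:2 pp2:2 pp3:1
Op 3: read(P1, v2) -> 43. No state change.
Op 4: read(P1, v1) -> 44. No state change.
Op 5: read(P1, v0) -> 34. No state change.
Op 6: fork(P0) -> P2. 4 ppages; refcounts: pp0:1 pp1:3 pp2:3 pp3:2
Op 7: write(P2, v2, 137). refcount(pp2)=3>1 -> COPY to pp4. 5 ppages; refcounts: pp0:1 pp1:3 pp2:2 pp3:2 pp4:1
P0: v1 -> pp1 = 44
P1: v1 -> pp1 = 44
P2: v1 -> pp1 = 44

Answer: 44 44 44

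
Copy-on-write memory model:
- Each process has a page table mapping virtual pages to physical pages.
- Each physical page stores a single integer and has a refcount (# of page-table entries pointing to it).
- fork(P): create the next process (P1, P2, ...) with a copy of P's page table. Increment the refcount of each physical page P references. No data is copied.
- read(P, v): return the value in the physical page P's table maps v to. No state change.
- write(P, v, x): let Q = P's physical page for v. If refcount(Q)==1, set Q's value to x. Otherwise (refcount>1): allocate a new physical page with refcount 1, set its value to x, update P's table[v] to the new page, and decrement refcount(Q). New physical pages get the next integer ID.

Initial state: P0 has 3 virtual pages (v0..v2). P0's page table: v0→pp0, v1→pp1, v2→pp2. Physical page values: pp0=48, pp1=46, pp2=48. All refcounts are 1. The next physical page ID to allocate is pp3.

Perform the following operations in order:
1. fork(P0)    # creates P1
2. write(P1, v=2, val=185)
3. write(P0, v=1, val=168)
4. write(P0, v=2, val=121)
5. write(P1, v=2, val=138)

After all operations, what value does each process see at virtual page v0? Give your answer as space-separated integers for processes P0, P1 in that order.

Answer: 48 48

Derivation:
Op 1: fork(P0) -> P1. 3 ppages; refcounts: pp0:2 pp1:2 pp2:2
Op 2: write(P1, v2, 185). refcount(pp2)=2>1 -> COPY to pp3. 4 ppages; refcounts: pp0:2 pp1:2 pp2:1 pp3:1
Op 3: write(P0, v1, 168). refcount(pp1)=2>1 -> COPY to pp4. 5 ppages; refcounts: pp0:2 pp1:1 pp2:1 pp3:1 pp4:1
Op 4: write(P0, v2, 121). refcount(pp2)=1 -> write in place. 5 ppages; refcounts: pp0:2 pp1:1 pp2:1 pp3:1 pp4:1
Op 5: write(P1, v2, 138). refcount(pp3)=1 -> write in place. 5 ppages; refcounts: pp0:2 pp1:1 pp2:1 pp3:1 pp4:1
P0: v0 -> pp0 = 48
P1: v0 -> pp0 = 48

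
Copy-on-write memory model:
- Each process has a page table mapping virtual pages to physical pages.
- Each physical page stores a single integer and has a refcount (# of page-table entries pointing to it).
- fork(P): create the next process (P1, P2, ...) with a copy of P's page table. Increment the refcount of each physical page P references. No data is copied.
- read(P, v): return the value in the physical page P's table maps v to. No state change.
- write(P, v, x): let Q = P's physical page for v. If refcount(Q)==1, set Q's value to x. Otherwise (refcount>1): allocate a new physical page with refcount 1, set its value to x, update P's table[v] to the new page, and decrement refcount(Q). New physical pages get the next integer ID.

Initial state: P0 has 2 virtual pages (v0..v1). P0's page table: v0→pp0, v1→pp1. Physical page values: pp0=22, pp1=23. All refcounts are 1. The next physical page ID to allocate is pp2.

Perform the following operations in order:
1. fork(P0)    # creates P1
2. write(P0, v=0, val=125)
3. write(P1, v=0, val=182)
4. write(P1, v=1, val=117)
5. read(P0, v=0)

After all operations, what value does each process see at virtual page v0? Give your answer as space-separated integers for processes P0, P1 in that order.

Op 1: fork(P0) -> P1. 2 ppages; refcounts: pp0:2 pp1:2
Op 2: write(P0, v0, 125). refcount(pp0)=2>1 -> COPY to pp2. 3 ppages; refcounts: pp0:1 pp1:2 pp2:1
Op 3: write(P1, v0, 182). refcount(pp0)=1 -> write in place. 3 ppages; refcounts: pp0:1 pp1:2 pp2:1
Op 4: write(P1, v1, 117). refcount(pp1)=2>1 -> COPY to pp3. 4 ppages; refcounts: pp0:1 pp1:1 pp2:1 pp3:1
Op 5: read(P0, v0) -> 125. No state change.
P0: v0 -> pp2 = 125
P1: v0 -> pp0 = 182

Answer: 125 182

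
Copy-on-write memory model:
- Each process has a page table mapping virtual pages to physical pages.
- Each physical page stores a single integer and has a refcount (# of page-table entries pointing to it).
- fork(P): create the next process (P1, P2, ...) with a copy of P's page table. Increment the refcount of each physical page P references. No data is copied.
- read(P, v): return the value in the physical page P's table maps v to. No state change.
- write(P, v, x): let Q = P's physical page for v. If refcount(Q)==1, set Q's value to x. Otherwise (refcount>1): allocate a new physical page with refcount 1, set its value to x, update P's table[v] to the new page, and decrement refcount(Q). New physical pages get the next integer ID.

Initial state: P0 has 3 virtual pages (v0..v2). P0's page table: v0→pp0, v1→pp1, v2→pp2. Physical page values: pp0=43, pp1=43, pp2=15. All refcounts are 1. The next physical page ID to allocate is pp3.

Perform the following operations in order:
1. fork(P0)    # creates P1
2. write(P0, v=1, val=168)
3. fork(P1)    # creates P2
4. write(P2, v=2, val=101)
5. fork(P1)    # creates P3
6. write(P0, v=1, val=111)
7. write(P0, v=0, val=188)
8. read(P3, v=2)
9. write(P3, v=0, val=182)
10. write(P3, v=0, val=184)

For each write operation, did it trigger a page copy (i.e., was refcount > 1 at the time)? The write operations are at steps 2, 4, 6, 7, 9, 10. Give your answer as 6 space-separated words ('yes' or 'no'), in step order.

Op 1: fork(P0) -> P1. 3 ppages; refcounts: pp0:2 pp1:2 pp2:2
Op 2: write(P0, v1, 168). refcount(pp1)=2>1 -> COPY to pp3. 4 ppages; refcounts: pp0:2 pp1:1 pp2:2 pp3:1
Op 3: fork(P1) -> P2. 4 ppages; refcounts: pp0:3 pp1:2 pp2:3 pp3:1
Op 4: write(P2, v2, 101). refcount(pp2)=3>1 -> COPY to pp4. 5 ppages; refcounts: pp0:3 pp1:2 pp2:2 pp3:1 pp4:1
Op 5: fork(P1) -> P3. 5 ppages; refcounts: pp0:4 pp1:3 pp2:3 pp3:1 pp4:1
Op 6: write(P0, v1, 111). refcount(pp3)=1 -> write in place. 5 ppages; refcounts: pp0:4 pp1:3 pp2:3 pp3:1 pp4:1
Op 7: write(P0, v0, 188). refcount(pp0)=4>1 -> COPY to pp5. 6 ppages; refcounts: pp0:3 pp1:3 pp2:3 pp3:1 pp4:1 pp5:1
Op 8: read(P3, v2) -> 15. No state change.
Op 9: write(P3, v0, 182). refcount(pp0)=3>1 -> COPY to pp6. 7 ppages; refcounts: pp0:2 pp1:3 pp2:3 pp3:1 pp4:1 pp5:1 pp6:1
Op 10: write(P3, v0, 184). refcount(pp6)=1 -> write in place. 7 ppages; refcounts: pp0:2 pp1:3 pp2:3 pp3:1 pp4:1 pp5:1 pp6:1

yes yes no yes yes no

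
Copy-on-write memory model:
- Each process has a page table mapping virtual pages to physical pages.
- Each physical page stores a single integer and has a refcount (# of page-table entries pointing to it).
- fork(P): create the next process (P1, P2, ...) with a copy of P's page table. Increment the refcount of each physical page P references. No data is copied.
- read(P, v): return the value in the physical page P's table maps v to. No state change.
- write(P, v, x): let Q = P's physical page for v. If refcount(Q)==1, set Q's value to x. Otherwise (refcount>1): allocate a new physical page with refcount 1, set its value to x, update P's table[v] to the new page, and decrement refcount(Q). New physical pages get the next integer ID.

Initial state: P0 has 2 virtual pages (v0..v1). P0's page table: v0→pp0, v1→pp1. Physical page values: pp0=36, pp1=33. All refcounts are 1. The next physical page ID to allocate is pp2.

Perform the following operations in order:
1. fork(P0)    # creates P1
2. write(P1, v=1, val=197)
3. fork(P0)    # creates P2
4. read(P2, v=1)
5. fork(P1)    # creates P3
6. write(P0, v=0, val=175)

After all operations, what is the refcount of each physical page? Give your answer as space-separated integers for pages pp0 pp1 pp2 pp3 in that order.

Op 1: fork(P0) -> P1. 2 ppages; refcounts: pp0:2 pp1:2
Op 2: write(P1, v1, 197). refcount(pp1)=2>1 -> COPY to pp2. 3 ppages; refcounts: pp0:2 pp1:1 pp2:1
Op 3: fork(P0) -> P2. 3 ppages; refcounts: pp0:3 pp1:2 pp2:1
Op 4: read(P2, v1) -> 33. No state change.
Op 5: fork(P1) -> P3. 3 ppages; refcounts: pp0:4 pp1:2 pp2:2
Op 6: write(P0, v0, 175). refcount(pp0)=4>1 -> COPY to pp3. 4 ppages; refcounts: pp0:3 pp1:2 pp2:2 pp3:1

Answer: 3 2 2 1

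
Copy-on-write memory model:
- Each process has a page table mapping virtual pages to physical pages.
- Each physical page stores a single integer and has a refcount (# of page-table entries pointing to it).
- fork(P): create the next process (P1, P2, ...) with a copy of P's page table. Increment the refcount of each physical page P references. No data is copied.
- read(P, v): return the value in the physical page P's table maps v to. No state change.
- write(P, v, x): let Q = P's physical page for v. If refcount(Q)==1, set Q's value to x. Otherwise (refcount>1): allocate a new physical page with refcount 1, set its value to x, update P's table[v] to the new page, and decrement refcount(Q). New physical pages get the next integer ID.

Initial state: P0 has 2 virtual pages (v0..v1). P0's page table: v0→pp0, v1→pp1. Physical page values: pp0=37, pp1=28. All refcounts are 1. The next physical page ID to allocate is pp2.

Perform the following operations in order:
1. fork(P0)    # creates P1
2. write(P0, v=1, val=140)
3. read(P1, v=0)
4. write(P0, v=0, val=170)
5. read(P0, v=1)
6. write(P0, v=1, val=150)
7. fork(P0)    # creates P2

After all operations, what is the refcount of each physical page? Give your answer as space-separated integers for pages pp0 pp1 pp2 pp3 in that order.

Answer: 1 1 2 2

Derivation:
Op 1: fork(P0) -> P1. 2 ppages; refcounts: pp0:2 pp1:2
Op 2: write(P0, v1, 140). refcount(pp1)=2>1 -> COPY to pp2. 3 ppages; refcounts: pp0:2 pp1:1 pp2:1
Op 3: read(P1, v0) -> 37. No state change.
Op 4: write(P0, v0, 170). refcount(pp0)=2>1 -> COPY to pp3. 4 ppages; refcounts: pp0:1 pp1:1 pp2:1 pp3:1
Op 5: read(P0, v1) -> 140. No state change.
Op 6: write(P0, v1, 150). refcount(pp2)=1 -> write in place. 4 ppages; refcounts: pp0:1 pp1:1 pp2:1 pp3:1
Op 7: fork(P0) -> P2. 4 ppages; refcounts: pp0:1 pp1:1 pp2:2 pp3:2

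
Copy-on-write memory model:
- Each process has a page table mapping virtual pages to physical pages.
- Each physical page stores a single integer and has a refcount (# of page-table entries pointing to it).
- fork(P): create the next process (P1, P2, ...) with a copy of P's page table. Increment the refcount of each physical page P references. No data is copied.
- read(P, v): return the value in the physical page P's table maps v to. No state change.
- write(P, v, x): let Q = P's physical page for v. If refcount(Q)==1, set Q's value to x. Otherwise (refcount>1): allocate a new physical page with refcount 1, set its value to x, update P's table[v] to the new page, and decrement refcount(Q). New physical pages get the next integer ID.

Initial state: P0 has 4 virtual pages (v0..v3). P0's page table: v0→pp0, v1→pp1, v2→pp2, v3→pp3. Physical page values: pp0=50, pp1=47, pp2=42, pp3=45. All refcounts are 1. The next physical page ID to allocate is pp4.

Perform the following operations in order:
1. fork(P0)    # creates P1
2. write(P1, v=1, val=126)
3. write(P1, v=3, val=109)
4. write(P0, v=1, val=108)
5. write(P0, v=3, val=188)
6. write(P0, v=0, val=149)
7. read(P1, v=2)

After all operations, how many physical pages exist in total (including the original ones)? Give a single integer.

Answer: 7

Derivation:
Op 1: fork(P0) -> P1. 4 ppages; refcounts: pp0:2 pp1:2 pp2:2 pp3:2
Op 2: write(P1, v1, 126). refcount(pp1)=2>1 -> COPY to pp4. 5 ppages; refcounts: pp0:2 pp1:1 pp2:2 pp3:2 pp4:1
Op 3: write(P1, v3, 109). refcount(pp3)=2>1 -> COPY to pp5. 6 ppages; refcounts: pp0:2 pp1:1 pp2:2 pp3:1 pp4:1 pp5:1
Op 4: write(P0, v1, 108). refcount(pp1)=1 -> write in place. 6 ppages; refcounts: pp0:2 pp1:1 pp2:2 pp3:1 pp4:1 pp5:1
Op 5: write(P0, v3, 188). refcount(pp3)=1 -> write in place. 6 ppages; refcounts: pp0:2 pp1:1 pp2:2 pp3:1 pp4:1 pp5:1
Op 6: write(P0, v0, 149). refcount(pp0)=2>1 -> COPY to pp6. 7 ppages; refcounts: pp0:1 pp1:1 pp2:2 pp3:1 pp4:1 pp5:1 pp6:1
Op 7: read(P1, v2) -> 42. No state change.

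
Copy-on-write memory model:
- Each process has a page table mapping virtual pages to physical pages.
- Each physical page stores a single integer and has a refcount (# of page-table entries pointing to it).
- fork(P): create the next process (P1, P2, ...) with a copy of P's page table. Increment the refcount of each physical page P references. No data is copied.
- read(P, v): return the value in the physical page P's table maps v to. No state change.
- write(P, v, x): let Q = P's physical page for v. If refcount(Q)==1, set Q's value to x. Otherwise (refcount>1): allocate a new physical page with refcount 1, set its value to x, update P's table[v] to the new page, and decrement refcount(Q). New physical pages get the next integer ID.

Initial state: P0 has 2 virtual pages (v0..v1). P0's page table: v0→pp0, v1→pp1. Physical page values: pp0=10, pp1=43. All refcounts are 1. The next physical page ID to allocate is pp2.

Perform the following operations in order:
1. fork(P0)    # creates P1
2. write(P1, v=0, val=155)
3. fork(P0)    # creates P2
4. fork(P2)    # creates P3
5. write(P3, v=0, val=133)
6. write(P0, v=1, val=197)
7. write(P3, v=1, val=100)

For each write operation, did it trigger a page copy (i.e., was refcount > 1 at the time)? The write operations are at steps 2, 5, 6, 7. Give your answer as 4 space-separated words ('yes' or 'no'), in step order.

Op 1: fork(P0) -> P1. 2 ppages; refcounts: pp0:2 pp1:2
Op 2: write(P1, v0, 155). refcount(pp0)=2>1 -> COPY to pp2. 3 ppages; refcounts: pp0:1 pp1:2 pp2:1
Op 3: fork(P0) -> P2. 3 ppages; refcounts: pp0:2 pp1:3 pp2:1
Op 4: fork(P2) -> P3. 3 ppages; refcounts: pp0:3 pp1:4 pp2:1
Op 5: write(P3, v0, 133). refcount(pp0)=3>1 -> COPY to pp3. 4 ppages; refcounts: pp0:2 pp1:4 pp2:1 pp3:1
Op 6: write(P0, v1, 197). refcount(pp1)=4>1 -> COPY to pp4. 5 ppages; refcounts: pp0:2 pp1:3 pp2:1 pp3:1 pp4:1
Op 7: write(P3, v1, 100). refcount(pp1)=3>1 -> COPY to pp5. 6 ppages; refcounts: pp0:2 pp1:2 pp2:1 pp3:1 pp4:1 pp5:1

yes yes yes yes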